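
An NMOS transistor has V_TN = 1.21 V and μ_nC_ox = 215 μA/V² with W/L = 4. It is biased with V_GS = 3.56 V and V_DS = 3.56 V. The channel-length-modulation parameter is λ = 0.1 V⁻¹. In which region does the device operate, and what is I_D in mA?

Saturation; I_D = 3.22 mA

k_n = μ_nC_ox · (W/L) = 0.86 mA/V².
V_ov = V_GS − V_TN = 3.56 − 1.21 = 2.35 V.
Since V_DS = 3.56 V ≥ V_ov = 2.35 V, the device is in saturation.
I_D = ½ k_n V_ov² (1 + λ V_DS) = 0.5 × 0.86 × 2.35² × (1 + 0.1 × 3.56) = 3.22 mA.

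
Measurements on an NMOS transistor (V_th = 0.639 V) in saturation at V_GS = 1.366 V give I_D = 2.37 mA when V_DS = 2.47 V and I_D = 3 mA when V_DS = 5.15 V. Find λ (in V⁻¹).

With V_GS fixed, I_D ∝ (1 + λ V_DS) in saturation, so I_D2/I_D1 = (1 + λ V_DS2)/(1 + λ V_DS1).
3/2.37 = 1.266 = (1 + 5.15 λ)/(1 + 2.47 λ).
Solving: λ (I_D1 V_DS2 − I_D2 V_DS1) = I_D2 − I_D1, so λ = (3 − 2.37) / (2.37 × 5.15 − 3 × 2.47) = 0.63 / 4.8 = 0.131 V⁻¹.

λ = 0.131 V⁻¹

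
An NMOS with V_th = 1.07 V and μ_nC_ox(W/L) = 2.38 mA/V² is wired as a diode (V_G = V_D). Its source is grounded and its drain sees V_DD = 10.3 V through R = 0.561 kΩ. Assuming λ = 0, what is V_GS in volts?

With gate tied to drain, V_GS = V_DS ≥ V_GS − V_th, so the device is in saturation.
KCL at the drain: ½ k_n (V_GS − V_th)² = (V_DD − V_GS)/R.
Let x = V_GS − 1.07. Then 0.668 x² + x − 9.23 = 0, giving x = 3.04 V (positive root), so V_GS = 4.11 V.
I_D = (V_DD − V_GS)/R = (10.3 − 4.11) / 0.561 = 11 mA.

V_GS = 4.11 V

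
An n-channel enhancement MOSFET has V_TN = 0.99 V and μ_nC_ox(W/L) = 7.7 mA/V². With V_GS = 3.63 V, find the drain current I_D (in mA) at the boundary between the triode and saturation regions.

I_D = 26.8 mA

At the boundary V_DS = V_ov = V_GS − V_TN = 3.63 − 0.99 = 2.64 V.
I_D = ½ k_n V_ov² = 0.5 × 7.7 × 2.64² = 26.8 mA.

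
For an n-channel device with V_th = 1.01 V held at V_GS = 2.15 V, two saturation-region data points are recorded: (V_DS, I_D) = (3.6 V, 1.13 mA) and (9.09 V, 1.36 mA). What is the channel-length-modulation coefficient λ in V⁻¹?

λ = 0.0428 V⁻¹

With V_GS fixed, I_D ∝ (1 + λ V_DS) in saturation, so I_D2/I_D1 = (1 + λ V_DS2)/(1 + λ V_DS1).
1.36/1.13 = 1.204 = (1 + 9.09 λ)/(1 + 3.6 λ).
Solving: λ (I_D1 V_DS2 − I_D2 V_DS1) = I_D2 − I_D1, so λ = (1.36 − 1.13) / (1.13 × 9.09 − 1.36 × 3.6) = 0.23 / 5.38 = 0.0428 V⁻¹.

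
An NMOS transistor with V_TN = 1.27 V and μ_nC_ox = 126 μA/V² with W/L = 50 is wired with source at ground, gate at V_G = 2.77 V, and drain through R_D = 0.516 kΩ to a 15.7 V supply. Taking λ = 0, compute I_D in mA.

V_GS = V_G = 2.77 V, so V_ov = 2.77 − 1.27 = 1.5 V.
k_n = μ_nC_ox · (W/L) = 6.3 mA/V².
Assume saturation: I_D = ½ k_n V_ov² = 0.5 × 6.3 × 1.5² = 7.09 mA, giving V_DS = V_DD − I_D R_D = 15.7 − 7.09 × 0.516 = 12 V.
V_DS = 12 V ≥ V_ov = 1.5 V, confirming saturation.

I_D = 7.09 mA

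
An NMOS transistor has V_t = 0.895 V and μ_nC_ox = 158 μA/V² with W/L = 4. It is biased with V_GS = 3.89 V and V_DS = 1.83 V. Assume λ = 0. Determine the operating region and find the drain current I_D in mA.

Triode; I_D = 2.41 mA

k_n = μ_nC_ox · (W/L) = 0.632 mA/V².
V_ov = V_GS − V_t = 3.89 − 0.895 = 3 V.
Since V_DS = 1.83 V < V_ov = 3 V, the device is in the triode region.
I_D = k_n [V_ov · V_DS − ½ V_DS²] = 0.632 × [3 × 1.83 − 0.5 × 1.83²] = 2.41 mA.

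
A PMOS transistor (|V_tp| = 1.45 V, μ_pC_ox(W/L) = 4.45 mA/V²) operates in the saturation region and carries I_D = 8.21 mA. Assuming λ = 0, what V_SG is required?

In saturation I_D = ½ k_p (V_SG − |V_tp|)², so V_SG − |V_tp| = √(2 I_D / k_p) = √(2 × 8.21 / 4.45) = 1.92 V.
V_SG = 1.45 + 1.92 = 3.37 V.

V_SG = 3.37 V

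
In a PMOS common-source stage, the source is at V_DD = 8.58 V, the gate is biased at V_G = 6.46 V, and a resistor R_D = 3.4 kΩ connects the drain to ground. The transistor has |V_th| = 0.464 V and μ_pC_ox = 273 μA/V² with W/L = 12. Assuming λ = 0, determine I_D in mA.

I_D = 2.37 mA

V_SG = V_DD − V_G = 8.58 − 6.46 = 2.12 V, so V_ov = 2.12 − 0.464 = 1.66 V.
k_p = μ_pC_ox · (W/L) = 3.276 mA/V².
Assume saturation: I_D = ½ k_p V_ov² = 0.5 × 3.276 × 1.66² = 4.49 mA, giving V_SD = V_DD − I_D R_D = 8.58 − 4.49 × 3.4 = -6.69 V.
But -6.69 V < V_ov = 1.66 V, so the device is actually in triode.
In triode I_D = k_p[V_ov V_SD − ½ V_SD²] and I_D = (V_DD − V_SD)/R_D. Equating: 5.57 V_SD² − 19.45 V_SD + 8.58 = 0, giving V_SD = 0.518 V (the root below V_ov).
I_D = (8.58 − 0.518) / 3.4 = 2.37 mA.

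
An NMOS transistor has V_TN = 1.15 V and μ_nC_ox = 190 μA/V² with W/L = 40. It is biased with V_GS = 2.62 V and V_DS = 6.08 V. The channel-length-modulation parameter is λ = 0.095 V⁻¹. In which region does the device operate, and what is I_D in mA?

k_n = μ_nC_ox · (W/L) = 7.6 mA/V².
V_ov = V_GS − V_TN = 2.62 − 1.15 = 1.47 V.
Since V_DS = 6.08 V ≥ V_ov = 1.47 V, the device is in saturation.
I_D = ½ k_n V_ov² (1 + λ V_DS) = 0.5 × 7.6 × 1.47² × (1 + 0.095 × 6.08) = 13 mA.

Saturation; I_D = 13.0 mA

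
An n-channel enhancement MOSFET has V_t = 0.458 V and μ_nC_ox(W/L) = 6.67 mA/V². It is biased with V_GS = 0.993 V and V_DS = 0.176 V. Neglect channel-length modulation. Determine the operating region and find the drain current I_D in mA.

V_ov = V_GS − V_t = 0.993 − 0.458 = 0.535 V.
Since V_DS = 0.176 V < V_ov = 0.535 V, the device is in the triode region.
I_D = k_n [V_ov · V_DS − ½ V_DS²] = 6.67 × [0.535 × 0.176 − 0.5 × 0.176²] = 0.525 mA.

Triode; I_D = 0.525 mA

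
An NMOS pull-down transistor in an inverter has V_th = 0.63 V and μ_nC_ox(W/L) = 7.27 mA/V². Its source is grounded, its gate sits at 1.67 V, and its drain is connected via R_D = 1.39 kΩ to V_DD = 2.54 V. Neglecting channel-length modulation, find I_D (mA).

V_GS = V_G = 1.67 V, so V_ov = 1.67 − 0.63 = 1.04 V.
Assume saturation: I_D = ½ k_n V_ov² = 0.5 × 7.27 × 1.04² = 3.93 mA, giving V_DS = V_DD − I_D R_D = 2.54 − 3.93 × 1.39 = -2.92 V.
But -2.92 V < V_ov = 1.04 V, so the device is actually in triode.
In triode I_D = k_n[V_ov V_DS − ½ V_DS²] and I_D = (V_DD − V_DS)/R_D. Equating: 5.05 V_DS² − 11.51 V_DS + 2.54 = 0, giving V_DS = 0.248 V (the root below V_ov).
I_D = (2.54 − 0.248) / 1.39 = 1.65 mA.

I_D = 1.65 mA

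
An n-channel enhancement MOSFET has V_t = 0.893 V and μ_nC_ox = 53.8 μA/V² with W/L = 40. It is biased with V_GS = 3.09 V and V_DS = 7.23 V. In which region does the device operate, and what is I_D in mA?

Saturation; I_D = 5.19 mA

k_n = μ_nC_ox · (W/L) = 2.152 mA/V².
V_ov = V_GS − V_t = 3.09 − 0.893 = 2.2 V.
Since V_DS = 7.23 V ≥ V_ov = 2.2 V, the device is in saturation.
I_D = ½ k_n V_ov² = 0.5 × 2.152 × 2.2² = 5.19 mA.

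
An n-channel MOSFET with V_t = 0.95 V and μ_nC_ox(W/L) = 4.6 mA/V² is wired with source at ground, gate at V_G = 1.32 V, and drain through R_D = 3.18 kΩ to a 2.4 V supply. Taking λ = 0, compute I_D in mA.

V_GS = V_G = 1.32 V, so V_ov = 1.32 − 0.95 = 0.37 V.
Assume saturation: I_D = ½ k_n V_ov² = 0.5 × 4.6 × 0.37² = 0.315 mA, giving V_DS = V_DD − I_D R_D = 2.4 − 0.315 × 3.18 = 1.4 V.
V_DS = 1.4 V ≥ V_ov = 0.37 V, confirming saturation.

I_D = 0.315 mA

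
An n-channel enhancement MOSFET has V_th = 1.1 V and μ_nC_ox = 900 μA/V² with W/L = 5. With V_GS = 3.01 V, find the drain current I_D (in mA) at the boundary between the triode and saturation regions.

I_D = 8.21 mA

At the boundary V_DS = V_ov = V_GS − V_th = 3.01 − 1.1 = 1.91 V.
k_n = μ_nC_ox · (W/L) = 4.5 mA/V².
I_D = ½ k_n V_ov² = 0.5 × 4.5 × 1.91² = 8.21 mA.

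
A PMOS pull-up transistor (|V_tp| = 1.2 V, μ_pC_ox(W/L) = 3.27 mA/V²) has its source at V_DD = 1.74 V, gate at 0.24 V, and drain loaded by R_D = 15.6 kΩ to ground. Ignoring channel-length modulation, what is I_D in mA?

V_SG = V_DD − V_G = 1.74 − 0.24 = 1.5 V, so V_ov = 1.5 − 1.2 = 0.3 V.
Assume saturation: I_D = ½ k_p V_ov² = 0.5 × 3.27 × 0.3² = 0.147 mA, giving V_SD = V_DD − I_D R_D = 1.74 − 0.147 × 15.6 = -0.556 V.
But -0.556 V < V_ov = 0.3 V, so the device is actually in triode.
In triode I_D = k_p[V_ov V_SD − ½ V_SD²] and I_D = (V_DD − V_SD)/R_D. Equating: 25.5 V_SD² − 16.3 V_SD + 1.74 = 0, giving V_SD = 0.135 V (the root below V_ov).
I_D = (1.74 − 0.135) / 15.6 = 0.103 mA.

I_D = 0.103 mA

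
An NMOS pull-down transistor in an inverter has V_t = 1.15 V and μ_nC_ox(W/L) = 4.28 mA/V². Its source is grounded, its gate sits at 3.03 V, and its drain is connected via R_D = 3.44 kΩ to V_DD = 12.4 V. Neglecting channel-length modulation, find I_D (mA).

V_GS = V_G = 3.03 V, so V_ov = 3.03 − 1.15 = 1.88 V.
Assume saturation: I_D = ½ k_n V_ov² = 0.5 × 4.28 × 1.88² = 7.56 mA, giving V_DS = V_DD − I_D R_D = 12.4 − 7.56 × 3.44 = -13.6 V.
But -13.6 V < V_ov = 1.88 V, so the device is actually in triode.
In triode I_D = k_n[V_ov V_DS − ½ V_DS²] and I_D = (V_DD − V_DS)/R_D. Equating: 7.36 V_DS² − 28.68 V_DS + 12.4 = 0, giving V_DS = 0.495 V (the root below V_ov).
I_D = (12.4 − 0.495) / 3.44 = 3.46 mA.

I_D = 3.46 mA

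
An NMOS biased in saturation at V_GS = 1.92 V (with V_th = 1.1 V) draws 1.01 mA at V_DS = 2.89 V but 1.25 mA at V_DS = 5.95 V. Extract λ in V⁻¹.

λ = 0.100 V⁻¹

With V_GS fixed, I_D ∝ (1 + λ V_DS) in saturation, so I_D2/I_D1 = (1 + λ V_DS2)/(1 + λ V_DS1).
1.25/1.01 = 1.238 = (1 + 5.95 λ)/(1 + 2.89 λ).
Solving: λ (I_D1 V_DS2 − I_D2 V_DS1) = I_D2 − I_D1, so λ = (1.25 − 1.01) / (1.01 × 5.95 − 1.25 × 2.89) = 0.24 / 2.4 = 0.1 V⁻¹.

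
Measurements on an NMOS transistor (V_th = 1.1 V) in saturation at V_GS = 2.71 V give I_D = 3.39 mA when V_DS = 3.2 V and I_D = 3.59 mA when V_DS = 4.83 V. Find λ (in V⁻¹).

λ = 0.0409 V⁻¹

With V_GS fixed, I_D ∝ (1 + λ V_DS) in saturation, so I_D2/I_D1 = (1 + λ V_DS2)/(1 + λ V_DS1).
3.59/3.39 = 1.059 = (1 + 4.83 λ)/(1 + 3.2 λ).
Solving: λ (I_D1 V_DS2 − I_D2 V_DS1) = I_D2 − I_D1, so λ = (3.59 − 3.39) / (3.39 × 4.83 − 3.59 × 3.2) = 0.2 / 4.89 = 0.0409 V⁻¹.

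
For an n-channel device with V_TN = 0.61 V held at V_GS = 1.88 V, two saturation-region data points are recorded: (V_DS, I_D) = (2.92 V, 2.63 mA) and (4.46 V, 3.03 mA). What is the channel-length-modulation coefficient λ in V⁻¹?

λ = 0.139 V⁻¹

With V_GS fixed, I_D ∝ (1 + λ V_DS) in saturation, so I_D2/I_D1 = (1 + λ V_DS2)/(1 + λ V_DS1).
3.03/2.63 = 1.152 = (1 + 4.46 λ)/(1 + 2.92 λ).
Solving: λ (I_D1 V_DS2 − I_D2 V_DS1) = I_D2 − I_D1, so λ = (3.03 − 2.63) / (2.63 × 4.46 − 3.03 × 2.92) = 0.4 / 2.88 = 0.139 V⁻¹.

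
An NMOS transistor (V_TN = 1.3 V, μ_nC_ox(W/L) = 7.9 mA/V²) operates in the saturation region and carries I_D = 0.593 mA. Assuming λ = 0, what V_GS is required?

In saturation I_D = ½ k_n (V_GS − V_TN)², so V_GS − V_TN = √(2 I_D / k_n) = √(2 × 0.593 / 7.9) = 0.387 V.
V_GS = 1.3 + 0.387 = 1.69 V.

V_GS = 1.69 V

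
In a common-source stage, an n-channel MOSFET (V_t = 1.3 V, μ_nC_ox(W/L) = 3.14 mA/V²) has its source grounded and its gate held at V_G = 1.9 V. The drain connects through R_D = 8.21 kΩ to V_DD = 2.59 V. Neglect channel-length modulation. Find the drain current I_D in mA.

V_GS = V_G = 1.9 V, so V_ov = 1.9 − 1.3 = 0.6 V.
Assume saturation: I_D = ½ k_n V_ov² = 0.5 × 3.14 × 0.6² = 0.565 mA, giving V_DS = V_DD − I_D R_D = 2.59 − 0.565 × 8.21 = -2.05 V.
But -2.05 V < V_ov = 0.6 V, so the device is actually in triode.
In triode I_D = k_n[V_ov V_DS − ½ V_DS²] and I_D = (V_DD − V_DS)/R_D. Equating: 12.9 V_DS² − 16.47 V_DS + 2.59 = 0, giving V_DS = 0.184 V (the root below V_ov).
I_D = (2.59 − 0.184) / 8.21 = 0.293 mA.

I_D = 0.293 mA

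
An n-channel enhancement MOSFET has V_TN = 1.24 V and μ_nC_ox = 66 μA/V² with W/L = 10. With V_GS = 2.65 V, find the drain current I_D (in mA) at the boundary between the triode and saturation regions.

At the boundary V_DS = V_ov = V_GS − V_TN = 2.65 − 1.24 = 1.41 V.
k_n = μ_nC_ox · (W/L) = 0.66 mA/V².
I_D = ½ k_n V_ov² = 0.5 × 0.66 × 1.41² = 0.656 mA.

I_D = 0.656 mA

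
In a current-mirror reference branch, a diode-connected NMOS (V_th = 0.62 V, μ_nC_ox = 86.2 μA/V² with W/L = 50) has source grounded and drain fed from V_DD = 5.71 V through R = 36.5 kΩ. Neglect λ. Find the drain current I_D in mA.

I_D = 0.133 mA

With gate tied to drain, V_GS = V_DS ≥ V_GS − V_th, so the device is in saturation.
k_n = μ_nC_ox · (W/L) = 4.31 mA/V².
KCL at the drain: ½ k_n (V_GS − V_th)² = (V_DD − V_GS)/R.
Let x = V_GS − 0.62. Then 78.7 x² + x − 5.09 = 0, giving x = 0.248 V (positive root), so V_GS = 0.868 V.
I_D = (V_DD − V_GS)/R = (5.71 − 0.868) / 36.5 = 0.133 mA.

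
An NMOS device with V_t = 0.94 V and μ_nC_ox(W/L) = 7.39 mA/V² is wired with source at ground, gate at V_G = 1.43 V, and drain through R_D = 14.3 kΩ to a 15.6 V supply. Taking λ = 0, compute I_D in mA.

I_D = 0.887 mA

V_GS = V_G = 1.43 V, so V_ov = 1.43 − 0.94 = 0.49 V.
Assume saturation: I_D = ½ k_n V_ov² = 0.5 × 7.39 × 0.49² = 0.887 mA, giving V_DS = V_DD − I_D R_D = 15.6 − 0.887 × 14.3 = 2.91 V.
V_DS = 2.91 V ≥ V_ov = 0.49 V, confirming saturation.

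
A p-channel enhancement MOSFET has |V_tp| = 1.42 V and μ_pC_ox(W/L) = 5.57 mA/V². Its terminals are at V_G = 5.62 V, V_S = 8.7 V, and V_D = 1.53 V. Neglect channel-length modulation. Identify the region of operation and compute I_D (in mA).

Saturation; I_D = 7.67 mA

V_SG = V_S − V_G = 8.7 − 5.62 = 3.08 V; V_SD = V_S − V_D = 8.7 − 1.53 = 7.17 V.
V_ov = V_SG − |V_tp| = 3.08 − 1.42 = 1.66 V.
Since V_SD = 7.17 V ≥ V_ov = 1.66 V, the device is in saturation.
I_D = ½ k_p V_ov² = 0.5 × 5.57 × 1.66² = 7.67 mA.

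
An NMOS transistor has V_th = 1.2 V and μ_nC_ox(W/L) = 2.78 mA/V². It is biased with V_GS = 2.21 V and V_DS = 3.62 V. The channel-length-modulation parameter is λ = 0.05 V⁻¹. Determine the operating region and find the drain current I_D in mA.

Saturation; I_D = 1.67 mA

V_ov = V_GS − V_th = 2.21 − 1.2 = 1.01 V.
Since V_DS = 3.62 V ≥ V_ov = 1.01 V, the device is in saturation.
I_D = ½ k_n V_ov² (1 + λ V_DS) = 0.5 × 2.78 × 1.01² × (1 + 0.05 × 3.62) = 1.67 mA.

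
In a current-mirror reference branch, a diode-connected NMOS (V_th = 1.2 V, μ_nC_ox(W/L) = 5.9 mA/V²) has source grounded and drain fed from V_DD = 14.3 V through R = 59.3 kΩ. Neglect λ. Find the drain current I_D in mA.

With gate tied to drain, V_GS = V_DS ≥ V_GS − V_th, so the device is in saturation.
KCL at the drain: ½ k_n (V_GS − V_th)² = (V_DD − V_GS)/R.
Let x = V_GS − 1.2. Then 175 x² + x − 13.1 = 0, giving x = 0.271 V (positive root), so V_GS = 1.47 V.
I_D = (V_DD − V_GS)/R = (14.3 − 1.47) / 59.3 = 0.216 mA.

I_D = 0.216 mA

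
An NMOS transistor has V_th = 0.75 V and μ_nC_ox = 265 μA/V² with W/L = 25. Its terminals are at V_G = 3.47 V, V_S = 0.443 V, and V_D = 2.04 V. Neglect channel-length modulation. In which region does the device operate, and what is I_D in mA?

Triode; I_D = 15.6 mA

V_GS = V_G − V_S = 3.47 − 0.443 = 3.03 V; V_DS = V_D − V_S = 2.04 − 0.443 = 1.6 V.
k_n = μ_nC_ox · (W/L) = 6.625 mA/V².
V_ov = V_GS − V_th = 3.03 − 0.75 = 2.28 V.
Since V_DS = 1.6 V < V_ov = 2.28 V, the device is in the triode region.
I_D = k_n [V_ov · V_DS − ½ V_DS²] = 6.625 × [2.28 × 1.6 − 0.5 × 1.6²] = 15.6 mA.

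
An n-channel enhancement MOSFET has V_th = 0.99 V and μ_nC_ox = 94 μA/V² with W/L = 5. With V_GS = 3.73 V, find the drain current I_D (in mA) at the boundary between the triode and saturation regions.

I_D = 1.76 mA

At the boundary V_DS = V_ov = V_GS − V_th = 3.73 − 0.99 = 2.74 V.
k_n = μ_nC_ox · (W/L) = 0.47 mA/V².
I_D = ½ k_n V_ov² = 0.5 × 0.47 × 2.74² = 1.76 mA.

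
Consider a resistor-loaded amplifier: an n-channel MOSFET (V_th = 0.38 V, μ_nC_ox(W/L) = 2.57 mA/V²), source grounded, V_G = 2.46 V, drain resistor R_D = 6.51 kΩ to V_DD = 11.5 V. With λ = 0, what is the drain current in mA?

I_D = 1.71 mA

V_GS = V_G = 2.46 V, so V_ov = 2.46 − 0.38 = 2.08 V.
Assume saturation: I_D = ½ k_n V_ov² = 0.5 × 2.57 × 2.08² = 5.56 mA, giving V_DS = V_DD − I_D R_D = 11.5 − 5.56 × 6.51 = -24.7 V.
But -24.7 V < V_ov = 2.08 V, so the device is actually in triode.
In triode I_D = k_n[V_ov V_DS − ½ V_DS²] and I_D = (V_DD − V_DS)/R_D. Equating: 8.37 V_DS² − 35.8 V_DS + 11.5 = 0, giving V_DS = 0.35 V (the root below V_ov).
I_D = (11.5 − 0.35) / 6.51 = 1.71 mA.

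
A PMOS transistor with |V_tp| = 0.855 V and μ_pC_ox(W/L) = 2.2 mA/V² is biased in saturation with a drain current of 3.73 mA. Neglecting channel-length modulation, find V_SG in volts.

In saturation I_D = ½ k_p (V_SG − |V_tp|)², so V_SG − |V_tp| = √(2 I_D / k_p) = √(2 × 3.73 / 2.2) = 1.84 V.
V_SG = 0.855 + 1.84 = 2.7 V.

V_SG = 2.70 V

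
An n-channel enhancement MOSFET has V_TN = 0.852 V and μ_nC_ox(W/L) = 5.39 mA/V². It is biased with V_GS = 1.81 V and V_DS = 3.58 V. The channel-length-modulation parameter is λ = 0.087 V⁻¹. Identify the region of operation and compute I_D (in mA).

Saturation; I_D = 3.24 mA

V_ov = V_GS − V_TN = 1.81 − 0.852 = 0.958 V.
Since V_DS = 3.58 V ≥ V_ov = 0.958 V, the device is in saturation.
I_D = ½ k_n V_ov² (1 + λ V_DS) = 0.5 × 5.39 × 0.958² × (1 + 0.087 × 3.58) = 3.24 mA.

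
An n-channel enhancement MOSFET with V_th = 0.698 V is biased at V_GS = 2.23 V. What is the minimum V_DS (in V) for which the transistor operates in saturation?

The boundary between triode and saturation is V_DS = V_GS − V_th = V_ov.
V_ov = 2.23 − 0.698 = 1.53 V.

V_DS,sat = 1.53 V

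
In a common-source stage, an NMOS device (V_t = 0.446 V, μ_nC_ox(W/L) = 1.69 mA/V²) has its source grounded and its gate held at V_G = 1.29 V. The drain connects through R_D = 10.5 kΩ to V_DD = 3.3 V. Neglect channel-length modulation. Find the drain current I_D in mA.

I_D = 0.292 mA

V_GS = V_G = 1.29 V, so V_ov = 1.29 − 0.446 = 0.844 V.
Assume saturation: I_D = ½ k_n V_ov² = 0.5 × 1.69 × 0.844² = 0.602 mA, giving V_DS = V_DD − I_D R_D = 3.3 − 0.602 × 10.5 = -3.02 V.
But -3.02 V < V_ov = 0.844 V, so the device is actually in triode.
In triode I_D = k_n[V_ov V_DS − ½ V_DS²] and I_D = (V_DD − V_DS)/R_D. Equating: 8.87 V_DS² − 15.98 V_DS + 3.3 = 0, giving V_DS = 0.238 V (the root below V_ov).
I_D = (3.3 − 0.238) / 10.5 = 0.292 mA.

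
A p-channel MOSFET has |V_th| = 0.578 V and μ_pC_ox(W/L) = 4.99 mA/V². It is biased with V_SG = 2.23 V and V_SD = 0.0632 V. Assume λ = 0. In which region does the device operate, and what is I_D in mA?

Triode; I_D = 0.511 mA

V_ov = V_SG − |V_th| = 2.23 − 0.578 = 1.65 V.
Since V_SD = 0.0632 V < V_ov = 1.65 V, the device is in the triode region.
I_D = k_p [V_ov · V_SD − ½ V_SD²] = 4.99 × [1.65 × 0.0632 − 0.5 × 0.0632²] = 0.511 mA.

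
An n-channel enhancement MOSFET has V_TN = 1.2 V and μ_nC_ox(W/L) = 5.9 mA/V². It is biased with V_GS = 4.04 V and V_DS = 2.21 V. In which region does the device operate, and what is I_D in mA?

Triode; I_D = 22.6 mA

V_ov = V_GS − V_TN = 4.04 − 1.2 = 2.84 V.
Since V_DS = 2.21 V < V_ov = 2.84 V, the device is in the triode region.
I_D = k_n [V_ov · V_DS − ½ V_DS²] = 5.9 × [2.84 × 2.21 − 0.5 × 2.21²] = 22.6 mA.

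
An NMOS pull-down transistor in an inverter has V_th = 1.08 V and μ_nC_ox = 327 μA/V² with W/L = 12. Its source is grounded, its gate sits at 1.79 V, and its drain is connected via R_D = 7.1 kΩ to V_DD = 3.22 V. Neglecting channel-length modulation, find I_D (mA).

I_D = 0.429 mA

V_GS = V_G = 1.79 V, so V_ov = 1.79 − 1.08 = 0.71 V.
k_n = μ_nC_ox · (W/L) = 3.924 mA/V².
Assume saturation: I_D = ½ k_n V_ov² = 0.5 × 3.924 × 0.71² = 0.989 mA, giving V_DS = V_DD − I_D R_D = 3.22 − 0.989 × 7.1 = -3.8 V.
But -3.8 V < V_ov = 0.71 V, so the device is actually in triode.
In triode I_D = k_n[V_ov V_DS − ½ V_DS²] and I_D = (V_DD − V_DS)/R_D. Equating: 13.9 V_DS² − 20.78 V_DS + 3.22 = 0, giving V_DS = 0.176 V (the root below V_ov).
I_D = (3.22 − 0.176) / 7.1 = 0.429 mA.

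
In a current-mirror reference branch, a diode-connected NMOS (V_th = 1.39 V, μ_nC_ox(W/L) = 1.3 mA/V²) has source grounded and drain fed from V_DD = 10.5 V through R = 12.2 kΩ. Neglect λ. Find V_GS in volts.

With gate tied to drain, V_GS = V_DS ≥ V_GS − V_th, so the device is in saturation.
KCL at the drain: ½ k_n (V_GS − V_th)² = (V_DD − V_GS)/R.
Let x = V_GS − 1.39. Then 7.93 x² + x − 9.11 = 0, giving x = 1.01 V (positive root), so V_GS = 2.4 V.
I_D = (V_DD − V_GS)/R = (10.5 − 2.4) / 12.2 = 0.664 mA.

V_GS = 2.40 V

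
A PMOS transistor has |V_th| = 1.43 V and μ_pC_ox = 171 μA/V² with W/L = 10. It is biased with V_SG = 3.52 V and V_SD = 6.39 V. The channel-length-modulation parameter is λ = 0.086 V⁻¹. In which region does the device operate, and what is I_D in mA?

k_p = μ_pC_ox · (W/L) = 1.71 mA/V².
V_ov = V_SG − |V_th| = 3.52 − 1.43 = 2.09 V.
Since V_SD = 6.39 V ≥ V_ov = 2.09 V, the device is in saturation.
I_D = ½ k_p V_ov² (1 + λ V_SD) = 0.5 × 1.71 × 2.09² × (1 + 0.086 × 6.39) = 5.79 mA.

Saturation; I_D = 5.79 mA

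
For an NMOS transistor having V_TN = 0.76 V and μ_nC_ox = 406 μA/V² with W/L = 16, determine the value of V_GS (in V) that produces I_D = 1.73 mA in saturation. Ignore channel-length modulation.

k_n = μ_nC_ox · (W/L) = 6.496 mA/V².
In saturation I_D = ½ k_n (V_GS − V_TN)², so V_GS − V_TN = √(2 I_D / k_n) = √(2 × 1.73 / 6.496) = 0.73 V.
V_GS = 0.76 + 0.73 = 1.49 V.

V_GS = 1.49 V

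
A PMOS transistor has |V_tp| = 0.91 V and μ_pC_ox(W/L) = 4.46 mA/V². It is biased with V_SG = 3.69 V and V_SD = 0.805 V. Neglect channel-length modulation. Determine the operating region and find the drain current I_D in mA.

V_ov = V_SG − |V_tp| = 3.69 − 0.91 = 2.78 V.
Since V_SD = 0.805 V < V_ov = 2.78 V, the device is in the triode region.
I_D = k_p [V_ov · V_SD − ½ V_SD²] = 4.46 × [2.78 × 0.805 − 0.5 × 0.805²] = 8.54 mA.

Triode; I_D = 8.54 mA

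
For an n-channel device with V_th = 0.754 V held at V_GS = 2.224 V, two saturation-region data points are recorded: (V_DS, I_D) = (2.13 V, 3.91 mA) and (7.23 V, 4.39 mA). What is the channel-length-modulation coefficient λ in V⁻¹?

λ = 0.0254 V⁻¹

With V_GS fixed, I_D ∝ (1 + λ V_DS) in saturation, so I_D2/I_D1 = (1 + λ V_DS2)/(1 + λ V_DS1).
4.39/3.91 = 1.123 = (1 + 7.23 λ)/(1 + 2.13 λ).
Solving: λ (I_D1 V_DS2 − I_D2 V_DS1) = I_D2 − I_D1, so λ = (4.39 − 3.91) / (3.91 × 7.23 − 4.39 × 2.13) = 0.48 / 18.9 = 0.0254 V⁻¹.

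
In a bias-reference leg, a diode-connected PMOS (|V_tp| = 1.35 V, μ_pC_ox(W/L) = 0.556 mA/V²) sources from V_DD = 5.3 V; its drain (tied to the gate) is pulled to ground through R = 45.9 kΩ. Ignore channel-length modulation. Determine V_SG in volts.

With gate tied to drain, V_SG = V_SD ≥ V_SG − |V_tp|, so the device is in saturation.
KCL at the drain: ½ k_p (V_SG − |V_tp|)² = (V_DD − V_SG)/R.
Let x = V_SG − 1.35. Then 12.8 x² + x − 3.95 = 0, giving x = 0.519 V (positive root), so V_SG = 1.87 V.
I_D = (V_DD − V_SG)/R = (5.3 − 1.87) / 45.9 = 0.0748 mA.

V_SG = 1.87 V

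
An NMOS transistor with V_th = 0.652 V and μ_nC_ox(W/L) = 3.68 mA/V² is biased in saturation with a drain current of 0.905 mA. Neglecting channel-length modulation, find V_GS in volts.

V_GS = 1.35 V

In saturation I_D = ½ k_n (V_GS − V_th)², so V_GS − V_th = √(2 I_D / k_n) = √(2 × 0.905 / 3.68) = 0.701 V.
V_GS = 0.652 + 0.701 = 1.35 V.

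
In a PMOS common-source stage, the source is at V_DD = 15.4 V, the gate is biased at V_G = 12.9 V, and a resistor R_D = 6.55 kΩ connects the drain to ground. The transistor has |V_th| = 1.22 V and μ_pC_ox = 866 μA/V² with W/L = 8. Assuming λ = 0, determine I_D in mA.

I_D = 2.31 mA

V_SG = V_DD − V_G = 15.4 − 12.9 = 2.5 V, so V_ov = 2.5 − 1.22 = 1.28 V.
k_p = μ_pC_ox · (W/L) = 6.928 mA/V².
Assume saturation: I_D = ½ k_p V_ov² = 0.5 × 6.928 × 1.28² = 5.68 mA, giving V_SD = V_DD − I_D R_D = 15.4 − 5.68 × 6.55 = -21.8 V.
But -21.8 V < V_ov = 1.28 V, so the device is actually in triode.
In triode I_D = k_p[V_ov V_SD − ½ V_SD²] and I_D = (V_DD − V_SD)/R_D. Equating: 22.7 V_SD² − 59.08 V_SD + 15.4 = 0, giving V_SD = 0.294 V (the root below V_ov).
I_D = (15.4 − 0.294) / 6.55 = 2.31 mA.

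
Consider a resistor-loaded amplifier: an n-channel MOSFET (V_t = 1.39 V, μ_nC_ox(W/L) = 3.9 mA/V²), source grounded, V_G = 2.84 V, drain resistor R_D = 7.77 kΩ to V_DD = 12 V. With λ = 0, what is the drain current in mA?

I_D = 1.51 mA

V_GS = V_G = 2.84 V, so V_ov = 2.84 − 1.39 = 1.45 V.
Assume saturation: I_D = ½ k_n V_ov² = 0.5 × 3.9 × 1.45² = 4.1 mA, giving V_DS = V_DD − I_D R_D = 12 − 4.1 × 7.77 = -19.9 V.
But -19.9 V < V_ov = 1.45 V, so the device is actually in triode.
In triode I_D = k_n[V_ov V_DS − ½ V_DS²] and I_D = (V_DD − V_DS)/R_D. Equating: 15.2 V_DS² − 44.94 V_DS + 12 = 0, giving V_DS = 0.297 V (the root below V_ov).
I_D = (12 − 0.297) / 7.77 = 1.51 mA.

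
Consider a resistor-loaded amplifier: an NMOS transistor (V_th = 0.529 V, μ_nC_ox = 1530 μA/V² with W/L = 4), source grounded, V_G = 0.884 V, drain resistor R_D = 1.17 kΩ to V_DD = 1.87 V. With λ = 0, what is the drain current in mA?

I_D = 0.386 mA

V_GS = V_G = 0.884 V, so V_ov = 0.884 − 0.529 = 0.355 V.
k_n = μ_nC_ox · (W/L) = 6.12 mA/V².
Assume saturation: I_D = ½ k_n V_ov² = 0.5 × 6.12 × 0.355² = 0.386 mA, giving V_DS = V_DD − I_D R_D = 1.87 − 0.386 × 1.17 = 1.42 V.
V_DS = 1.42 V ≥ V_ov = 0.355 V, confirming saturation.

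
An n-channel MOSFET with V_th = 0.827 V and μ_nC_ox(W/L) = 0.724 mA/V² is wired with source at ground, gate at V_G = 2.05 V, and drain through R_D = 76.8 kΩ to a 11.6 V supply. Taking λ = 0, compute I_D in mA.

I_D = 0.149 mA

V_GS = V_G = 2.05 V, so V_ov = 2.05 − 0.827 = 1.22 V.
Assume saturation: I_D = ½ k_n V_ov² = 0.5 × 0.724 × 1.22² = 0.541 mA, giving V_DS = V_DD − I_D R_D = 11.6 − 0.541 × 76.8 = -30 V.
But -30 V < V_ov = 1.22 V, so the device is actually in triode.
In triode I_D = k_n[V_ov V_DS − ½ V_DS²] and I_D = (V_DD − V_DS)/R_D. Equating: 27.8 V_DS² − 69 V_DS + 11.6 = 0, giving V_DS = 0.181 V (the root below V_ov).
I_D = (11.6 − 0.181) / 76.8 = 0.149 mA.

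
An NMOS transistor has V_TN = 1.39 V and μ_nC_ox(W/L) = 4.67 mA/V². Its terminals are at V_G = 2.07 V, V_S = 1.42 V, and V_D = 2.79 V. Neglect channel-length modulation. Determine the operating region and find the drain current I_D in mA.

V_GS = V_G − V_S = 2.07 − 1.42 = 0.65 V; V_DS = V_D − V_S = 2.79 − 1.42 = 1.37 V.
V_GS = 0.65 V < V_TN = 1.39 V, so the transistor is in cutoff.

Cutoff; I_D = 0 mA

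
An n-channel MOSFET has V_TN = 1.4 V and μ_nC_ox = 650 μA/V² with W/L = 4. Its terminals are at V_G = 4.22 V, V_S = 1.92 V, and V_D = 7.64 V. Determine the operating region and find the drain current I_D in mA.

V_GS = V_G − V_S = 4.22 − 1.92 = 2.3 V; V_DS = V_D − V_S = 7.64 − 1.92 = 5.72 V.
k_n = μ_nC_ox · (W/L) = 2.6 mA/V².
V_ov = V_GS − V_TN = 2.3 − 1.4 = 0.9 V.
Since V_DS = 5.72 V ≥ V_ov = 0.9 V, the device is in saturation.
I_D = ½ k_n V_ov² = 0.5 × 2.6 × 0.9² = 1.05 mA.

Saturation; I_D = 1.05 mA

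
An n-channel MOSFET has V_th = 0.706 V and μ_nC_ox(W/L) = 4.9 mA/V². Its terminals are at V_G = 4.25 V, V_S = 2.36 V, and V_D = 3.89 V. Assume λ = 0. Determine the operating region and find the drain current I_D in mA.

Saturation; I_D = 3.43 mA

V_GS = V_G − V_S = 4.25 − 2.36 = 1.89 V; V_DS = V_D − V_S = 3.89 − 2.36 = 1.53 V.
V_ov = V_GS − V_th = 1.89 − 0.706 = 1.18 V.
Since V_DS = 1.53 V ≥ V_ov = 1.18 V, the device is in saturation.
I_D = ½ k_n V_ov² = 0.5 × 4.9 × 1.18² = 3.43 mA.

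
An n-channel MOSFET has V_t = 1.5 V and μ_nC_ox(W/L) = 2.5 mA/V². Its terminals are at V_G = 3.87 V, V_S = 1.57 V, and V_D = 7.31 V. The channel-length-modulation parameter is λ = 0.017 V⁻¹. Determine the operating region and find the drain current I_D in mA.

Saturation; I_D = 0.878 mA

V_GS = V_G − V_S = 3.87 − 1.57 = 2.3 V; V_DS = V_D − V_S = 7.31 − 1.57 = 5.74 V.
V_ov = V_GS − V_t = 2.3 − 1.5 = 0.8 V.
Since V_DS = 5.74 V ≥ V_ov = 0.8 V, the device is in saturation.
I_D = ½ k_n V_ov² (1 + λ V_DS) = 0.5 × 2.5 × 0.8² × (1 + 0.017 × 5.74) = 0.878 mA.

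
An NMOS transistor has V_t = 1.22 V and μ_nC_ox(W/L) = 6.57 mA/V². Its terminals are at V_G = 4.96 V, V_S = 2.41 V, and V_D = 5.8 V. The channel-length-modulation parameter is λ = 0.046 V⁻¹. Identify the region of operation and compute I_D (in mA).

Saturation; I_D = 6.72 mA

V_GS = V_G − V_S = 4.96 − 2.41 = 2.55 V; V_DS = V_D − V_S = 5.8 − 2.41 = 3.39 V.
V_ov = V_GS − V_t = 2.55 − 1.22 = 1.33 V.
Since V_DS = 3.39 V ≥ V_ov = 1.33 V, the device is in saturation.
I_D = ½ k_n V_ov² (1 + λ V_DS) = 0.5 × 6.57 × 1.33² × (1 + 0.046 × 3.39) = 6.72 mA.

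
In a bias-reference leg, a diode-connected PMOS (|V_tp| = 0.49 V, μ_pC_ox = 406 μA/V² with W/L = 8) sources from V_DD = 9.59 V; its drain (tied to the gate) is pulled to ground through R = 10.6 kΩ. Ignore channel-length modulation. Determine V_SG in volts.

V_SG = 1.19 V

With gate tied to drain, V_SG = V_SD ≥ V_SG − |V_tp|, so the device is in saturation.
k_p = μ_pC_ox · (W/L) = 3.248 mA/V².
KCL at the drain: ½ k_p (V_SG − |V_tp|)² = (V_DD − V_SG)/R.
Let x = V_SG − 0.49. Then 17.2 x² + x − 9.1 = 0, giving x = 0.699 V (positive root), so V_SG = 1.19 V.
I_D = (V_DD − V_SG)/R = (9.59 − 1.19) / 10.6 = 0.793 mA.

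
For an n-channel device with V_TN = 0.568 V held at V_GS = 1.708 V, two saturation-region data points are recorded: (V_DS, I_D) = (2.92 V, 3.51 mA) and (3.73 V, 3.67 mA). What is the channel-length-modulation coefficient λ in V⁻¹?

With V_GS fixed, I_D ∝ (1 + λ V_DS) in saturation, so I_D2/I_D1 = (1 + λ V_DS2)/(1 + λ V_DS1).
3.67/3.51 = 1.046 = (1 + 3.73 λ)/(1 + 2.92 λ).
Solving: λ (I_D1 V_DS2 − I_D2 V_DS1) = I_D2 − I_D1, so λ = (3.67 − 3.51) / (3.51 × 3.73 − 3.67 × 2.92) = 0.16 / 2.38 = 0.0673 V⁻¹.

λ = 0.0673 V⁻¹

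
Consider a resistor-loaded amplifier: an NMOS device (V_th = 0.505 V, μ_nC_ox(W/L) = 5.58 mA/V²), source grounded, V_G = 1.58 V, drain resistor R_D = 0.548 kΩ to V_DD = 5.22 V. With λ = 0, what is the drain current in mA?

V_GS = V_G = 1.58 V, so V_ov = 1.58 − 0.505 = 1.08 V.
Assume saturation: I_D = ½ k_n V_ov² = 0.5 × 5.58 × 1.08² = 3.22 mA, giving V_DS = V_DD − I_D R_D = 5.22 − 3.22 × 0.548 = 3.45 V.
V_DS = 3.45 V ≥ V_ov = 1.08 V, confirming saturation.

I_D = 3.22 mA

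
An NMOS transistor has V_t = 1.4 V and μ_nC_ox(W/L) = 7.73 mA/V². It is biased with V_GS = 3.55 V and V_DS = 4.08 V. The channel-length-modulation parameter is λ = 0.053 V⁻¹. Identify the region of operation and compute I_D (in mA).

V_ov = V_GS − V_t = 3.55 − 1.4 = 2.15 V.
Since V_DS = 4.08 V ≥ V_ov = 2.15 V, the device is in saturation.
I_D = ½ k_n V_ov² (1 + λ V_DS) = 0.5 × 7.73 × 2.15² × (1 + 0.053 × 4.08) = 21.7 mA.

Saturation; I_D = 21.7 mA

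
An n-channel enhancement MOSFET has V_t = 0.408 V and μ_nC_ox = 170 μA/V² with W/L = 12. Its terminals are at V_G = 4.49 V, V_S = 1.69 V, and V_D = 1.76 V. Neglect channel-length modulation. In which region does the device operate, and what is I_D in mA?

V_GS = V_G − V_S = 4.49 − 1.69 = 2.8 V; V_DS = V_D − V_S = 1.76 − 1.69 = 0.07 V.
k_n = μ_nC_ox · (W/L) = 2.04 mA/V².
V_ov = V_GS − V_t = 2.8 − 0.408 = 2.39 V.
Since V_DS = 0.07 V < V_ov = 2.39 V, the device is in the triode region.
I_D = k_n [V_ov · V_DS − ½ V_DS²] = 2.04 × [2.39 × 0.07 − 0.5 × 0.07²] = 0.337 mA.

Triode; I_D = 0.337 mA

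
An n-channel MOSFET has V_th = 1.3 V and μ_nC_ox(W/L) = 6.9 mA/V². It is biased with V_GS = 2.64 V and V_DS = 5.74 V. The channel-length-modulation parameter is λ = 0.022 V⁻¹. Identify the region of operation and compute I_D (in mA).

Saturation; I_D = 6.98 mA

V_ov = V_GS − V_th = 2.64 − 1.3 = 1.34 V.
Since V_DS = 5.74 V ≥ V_ov = 1.34 V, the device is in saturation.
I_D = ½ k_n V_ov² (1 + λ V_DS) = 0.5 × 6.9 × 1.34² × (1 + 0.022 × 5.74) = 6.98 mA.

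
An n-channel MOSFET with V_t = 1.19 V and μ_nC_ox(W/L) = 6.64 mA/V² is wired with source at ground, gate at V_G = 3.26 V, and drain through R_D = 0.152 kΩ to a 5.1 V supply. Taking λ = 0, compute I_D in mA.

V_GS = V_G = 3.26 V, so V_ov = 3.26 − 1.19 = 2.07 V.
Assume saturation: I_D = ½ k_n V_ov² = 0.5 × 6.64 × 2.07² = 14.2 mA, giving V_DS = V_DD − I_D R_D = 5.1 − 14.2 × 0.152 = 2.94 V.
V_DS = 2.94 V ≥ V_ov = 2.07 V, confirming saturation.

I_D = 14.2 mA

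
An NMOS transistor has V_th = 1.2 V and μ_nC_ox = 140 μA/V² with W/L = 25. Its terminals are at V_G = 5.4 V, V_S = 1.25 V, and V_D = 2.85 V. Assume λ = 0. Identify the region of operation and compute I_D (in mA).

V_GS = V_G − V_S = 5.4 − 1.25 = 4.15 V; V_DS = V_D − V_S = 2.85 − 1.25 = 1.6 V.
k_n = μ_nC_ox · (W/L) = 3.5 mA/V².
V_ov = V_GS − V_th = 4.15 − 1.2 = 2.95 V.
Since V_DS = 1.6 V < V_ov = 2.95 V, the device is in the triode region.
I_D = k_n [V_ov · V_DS − ½ V_DS²] = 3.5 × [2.95 × 1.6 − 0.5 × 1.6²] = 12 mA.

Triode; I_D = 12.0 mA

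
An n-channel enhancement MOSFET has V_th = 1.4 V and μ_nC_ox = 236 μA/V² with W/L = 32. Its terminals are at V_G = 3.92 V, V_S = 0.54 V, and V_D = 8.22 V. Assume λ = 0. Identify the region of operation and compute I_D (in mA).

V_GS = V_G − V_S = 3.92 − 0.54 = 3.38 V; V_DS = V_D − V_S = 8.22 − 0.54 = 7.68 V.
k_n = μ_nC_ox · (W/L) = 7.552 mA/V².
V_ov = V_GS − V_th = 3.38 − 1.4 = 1.98 V.
Since V_DS = 7.68 V ≥ V_ov = 1.98 V, the device is in saturation.
I_D = ½ k_n V_ov² = 0.5 × 7.552 × 1.98² = 14.8 mA.

Saturation; I_D = 14.8 mA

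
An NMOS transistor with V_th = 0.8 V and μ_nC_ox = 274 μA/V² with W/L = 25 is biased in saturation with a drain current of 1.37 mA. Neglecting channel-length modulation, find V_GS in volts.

V_GS = 1.43 V

k_n = μ_nC_ox · (W/L) = 6.85 mA/V².
In saturation I_D = ½ k_n (V_GS − V_th)², so V_GS − V_th = √(2 I_D / k_n) = √(2 × 1.37 / 6.85) = 0.632 V.
V_GS = 0.8 + 0.632 = 1.43 V.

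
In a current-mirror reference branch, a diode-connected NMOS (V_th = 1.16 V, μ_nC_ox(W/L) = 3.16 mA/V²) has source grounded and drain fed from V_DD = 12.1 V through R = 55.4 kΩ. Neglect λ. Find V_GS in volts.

V_GS = 1.51 V

With gate tied to drain, V_GS = V_DS ≥ V_GS − V_th, so the device is in saturation.
KCL at the drain: ½ k_n (V_GS − V_th)² = (V_DD − V_GS)/R.
Let x = V_GS − 1.16. Then 87.5 x² + x − 10.94 = 0, giving x = 0.348 V (positive root), so V_GS = 1.51 V.
I_D = (V_DD − V_GS)/R = (12.1 − 1.51) / 55.4 = 0.191 mA.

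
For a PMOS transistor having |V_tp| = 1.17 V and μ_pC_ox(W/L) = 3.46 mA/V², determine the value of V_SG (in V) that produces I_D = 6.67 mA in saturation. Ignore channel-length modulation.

In saturation I_D = ½ k_p (V_SG − |V_tp|)², so V_SG − |V_tp| = √(2 I_D / k_p) = √(2 × 6.67 / 3.46) = 1.96 V.
V_SG = 1.17 + 1.96 = 3.13 V.

V_SG = 3.13 V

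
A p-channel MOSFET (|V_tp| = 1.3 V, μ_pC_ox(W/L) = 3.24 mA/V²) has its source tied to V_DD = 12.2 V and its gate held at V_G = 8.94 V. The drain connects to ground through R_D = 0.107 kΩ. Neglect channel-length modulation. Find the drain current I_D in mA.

I_D = 6.22 mA

V_SG = V_DD − V_G = 12.2 − 8.94 = 3.26 V, so V_ov = 3.26 − 1.3 = 1.96 V.
Assume saturation: I_D = ½ k_p V_ov² = 0.5 × 3.24 × 1.96² = 6.22 mA, giving V_SD = V_DD − I_D R_D = 12.2 − 6.22 × 0.107 = 11.5 V.
V_SD = 11.5 V ≥ V_ov = 1.96 V, confirming saturation.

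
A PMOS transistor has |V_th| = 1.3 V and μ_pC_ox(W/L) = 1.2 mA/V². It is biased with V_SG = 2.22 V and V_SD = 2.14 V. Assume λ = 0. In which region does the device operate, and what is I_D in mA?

V_ov = V_SG − |V_th| = 2.22 − 1.3 = 0.92 V.
Since V_SD = 2.14 V ≥ V_ov = 0.92 V, the device is in saturation.
I_D = ½ k_p V_ov² = 0.5 × 1.2 × 0.92² = 0.508 mA.

Saturation; I_D = 0.508 mA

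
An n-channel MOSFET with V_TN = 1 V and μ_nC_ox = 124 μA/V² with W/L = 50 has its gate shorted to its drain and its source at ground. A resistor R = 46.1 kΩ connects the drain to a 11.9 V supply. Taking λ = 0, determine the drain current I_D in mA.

With gate tied to drain, V_GS = V_DS ≥ V_GS − V_TN, so the device is in saturation.
k_n = μ_nC_ox · (W/L) = 6.2 mA/V².
KCL at the drain: ½ k_n (V_GS − V_TN)² = (V_DD − V_GS)/R.
Let x = V_GS − 1. Then 143 x² + x − 10.9 = 0, giving x = 0.273 V (positive root), so V_GS = 1.27 V.
I_D = (V_DD − V_GS)/R = (11.9 − 1.27) / 46.1 = 0.231 mA.

I_D = 0.231 mA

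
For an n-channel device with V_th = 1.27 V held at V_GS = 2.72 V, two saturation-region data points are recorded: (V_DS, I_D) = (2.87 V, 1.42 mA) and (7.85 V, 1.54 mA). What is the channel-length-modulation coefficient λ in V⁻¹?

With V_GS fixed, I_D ∝ (1 + λ V_DS) in saturation, so I_D2/I_D1 = (1 + λ V_DS2)/(1 + λ V_DS1).
1.54/1.42 = 1.085 = (1 + 7.85 λ)/(1 + 2.87 λ).
Solving: λ (I_D1 V_DS2 − I_D2 V_DS1) = I_D2 − I_D1, so λ = (1.54 − 1.42) / (1.42 × 7.85 − 1.54 × 2.87) = 0.12 / 6.73 = 0.0178 V⁻¹.

λ = 0.0178 V⁻¹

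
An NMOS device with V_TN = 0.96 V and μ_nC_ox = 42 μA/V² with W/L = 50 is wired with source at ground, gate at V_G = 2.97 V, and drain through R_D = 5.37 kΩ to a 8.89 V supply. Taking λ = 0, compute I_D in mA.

I_D = 1.58 mA

V_GS = V_G = 2.97 V, so V_ov = 2.97 − 0.96 = 2.01 V.
k_n = μ_nC_ox · (W/L) = 2.1 mA/V².
Assume saturation: I_D = ½ k_n V_ov² = 0.5 × 2.1 × 2.01² = 4.24 mA, giving V_DS = V_DD − I_D R_D = 8.89 − 4.24 × 5.37 = -13.9 V.
But -13.9 V < V_ov = 2.01 V, so the device is actually in triode.
In triode I_D = k_n[V_ov V_DS − ½ V_DS²] and I_D = (V_DD − V_DS)/R_D. Equating: 5.64 V_DS² − 23.67 V_DS + 8.89 = 0, giving V_DS = 0.417 V (the root below V_ov).
I_D = (8.89 − 0.417) / 5.37 = 1.58 mA.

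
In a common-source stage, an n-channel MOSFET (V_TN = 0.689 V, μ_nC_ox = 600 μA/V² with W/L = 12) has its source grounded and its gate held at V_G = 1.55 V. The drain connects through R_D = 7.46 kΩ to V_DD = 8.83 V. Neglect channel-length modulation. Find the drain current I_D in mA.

V_GS = V_G = 1.55 V, so V_ov = 1.55 − 0.689 = 0.861 V.
k_n = μ_nC_ox · (W/L) = 7.2 mA/V².
Assume saturation: I_D = ½ k_n V_ov² = 0.5 × 7.2 × 0.861² = 2.67 mA, giving V_DS = V_DD − I_D R_D = 8.83 − 2.67 × 7.46 = -11.1 V.
But -11.1 V < V_ov = 0.861 V, so the device is actually in triode.
In triode I_D = k_n[V_ov V_DS − ½ V_DS²] and I_D = (V_DD − V_DS)/R_D. Equating: 26.9 V_DS² − 47.25 V_DS + 8.83 = 0, giving V_DS = 0.213 V (the root below V_ov).
I_D = (8.83 − 0.213) / 7.46 = 1.16 mA.

I_D = 1.16 mA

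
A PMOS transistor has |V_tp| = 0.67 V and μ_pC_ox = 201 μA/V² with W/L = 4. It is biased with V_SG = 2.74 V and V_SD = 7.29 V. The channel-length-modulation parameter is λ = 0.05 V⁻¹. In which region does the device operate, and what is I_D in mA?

Saturation; I_D = 2.35 mA

k_p = μ_pC_ox · (W/L) = 0.804 mA/V².
V_ov = V_SG − |V_tp| = 2.74 − 0.67 = 2.07 V.
Since V_SD = 7.29 V ≥ V_ov = 2.07 V, the device is in saturation.
I_D = ½ k_p V_ov² (1 + λ V_SD) = 0.5 × 0.804 × 2.07² × (1 + 0.05 × 7.29) = 2.35 mA.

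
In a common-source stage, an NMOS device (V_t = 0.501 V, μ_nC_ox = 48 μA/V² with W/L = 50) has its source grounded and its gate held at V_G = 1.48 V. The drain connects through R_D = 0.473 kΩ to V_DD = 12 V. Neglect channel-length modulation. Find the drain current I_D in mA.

I_D = 1.15 mA

V_GS = V_G = 1.48 V, so V_ov = 1.48 − 0.501 = 0.979 V.
k_n = μ_nC_ox · (W/L) = 2.4 mA/V².
Assume saturation: I_D = ½ k_n V_ov² = 0.5 × 2.4 × 0.979² = 1.15 mA, giving V_DS = V_DD − I_D R_D = 12 − 1.15 × 0.473 = 11.5 V.
V_DS = 11.5 V ≥ V_ov = 0.979 V, confirming saturation.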